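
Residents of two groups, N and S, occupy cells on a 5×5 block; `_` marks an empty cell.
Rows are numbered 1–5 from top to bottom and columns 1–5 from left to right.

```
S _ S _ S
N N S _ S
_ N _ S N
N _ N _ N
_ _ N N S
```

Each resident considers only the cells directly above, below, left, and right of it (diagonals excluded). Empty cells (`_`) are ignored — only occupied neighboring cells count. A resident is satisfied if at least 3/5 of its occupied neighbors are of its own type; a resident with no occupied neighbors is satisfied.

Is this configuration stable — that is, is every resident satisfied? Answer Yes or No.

Row 1: (1,1)S 0/1 ✗ · (1,3)S 1/1 ✓ · (1,5)S 1/1 ✓
Row 2: (2,1)N 1/2 ✗ · (2,2)N 2/3 ✓ · (2,3)S 1/2 ✗ · (2,5)S 1/2 ✗
Row 3: (3,2)N 1/1 ✓ · (3,4)S 0/1 ✗ · (3,5)N 1/3 ✗
Row 4: (4,1)N 0/0 ✓ · (4,3)N 1/1 ✓ · (4,5)N 1/2 ✗
Row 5: (5,3)N 2/2 ✓ · (5,4)N 1/2 ✗ · (5,5)S 0/2 ✗
For instance (1,1) has only 0/1 same-type neighbors, below 3/5.

No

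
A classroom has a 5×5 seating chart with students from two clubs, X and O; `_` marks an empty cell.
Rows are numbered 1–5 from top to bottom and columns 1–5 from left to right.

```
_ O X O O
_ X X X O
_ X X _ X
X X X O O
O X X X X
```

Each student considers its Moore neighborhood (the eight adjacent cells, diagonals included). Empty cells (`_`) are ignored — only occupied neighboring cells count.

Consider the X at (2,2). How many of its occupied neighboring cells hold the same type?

4

Occupied neighbors of (2,2): (1,2)=O, (1,3)=X, (2,3)=X, (3,2)=X, (3,3)=X.
Same type (X): 4 of 5.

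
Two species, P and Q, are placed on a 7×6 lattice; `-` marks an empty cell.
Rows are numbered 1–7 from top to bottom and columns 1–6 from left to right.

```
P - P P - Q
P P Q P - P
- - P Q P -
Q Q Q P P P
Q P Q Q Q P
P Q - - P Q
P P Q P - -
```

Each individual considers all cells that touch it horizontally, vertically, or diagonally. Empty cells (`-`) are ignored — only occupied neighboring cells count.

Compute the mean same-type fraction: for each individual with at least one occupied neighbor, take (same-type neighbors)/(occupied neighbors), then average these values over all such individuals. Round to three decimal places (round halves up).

0.539

(1,1)P 2/2
(1,3)P 3/4
(1,4)P 2/3
(1,6)Q 0/1
(2,1)P 2/2
(2,2)P 4/5
(2,3)Q 1/6
(2,4)P 4/6
(2,6)P 1/2
(3,3)P 3/7
(3,4)Q 2/7
(3,5)P 5/6
(4,1)Q 2/3
(4,2)Q 4/6
(4,3)Q 4/7
(4,4)P 3/8
(4,5)P 4/7
(4,6)P 3/4
(5,1)Q 3/5
(5,2)P 1/7
(5,3)Q 4/6
(5,4)Q 3/6
(5,5)Q 2/7
(5,6)P 3/5
(6,1)P 3/5
(6,2)Q 3/7
(6,5)P 2/5
(6,6)Q 1/3
(7,1)P 2/3
(7,2)P 2/4
(7,3)Q 1/3
(7,4)P 1/2
Sum over 32 individuals: 2/2 + 3/4 + 2/3 + 0/1 + 2/2 + 4/5 + 1/6 + 4/6 + 1/2 + 3/7 + 2/7 + 5/6 + 2/3 + 4/6 + 4/7 + 3/8 + 4/7 + 3/4 + 3/5 + 1/7 + 4/6 + 3/6 + 2/7 + 3/5 + 3/5 + 3/7 + 2/5 + 1/3 + 2/3 + 2/4 + 1/3 + 1/2 = 2899/168; mean = 2899/168 ÷ 32 = 2899/5376 = 0.539248… → 0.539.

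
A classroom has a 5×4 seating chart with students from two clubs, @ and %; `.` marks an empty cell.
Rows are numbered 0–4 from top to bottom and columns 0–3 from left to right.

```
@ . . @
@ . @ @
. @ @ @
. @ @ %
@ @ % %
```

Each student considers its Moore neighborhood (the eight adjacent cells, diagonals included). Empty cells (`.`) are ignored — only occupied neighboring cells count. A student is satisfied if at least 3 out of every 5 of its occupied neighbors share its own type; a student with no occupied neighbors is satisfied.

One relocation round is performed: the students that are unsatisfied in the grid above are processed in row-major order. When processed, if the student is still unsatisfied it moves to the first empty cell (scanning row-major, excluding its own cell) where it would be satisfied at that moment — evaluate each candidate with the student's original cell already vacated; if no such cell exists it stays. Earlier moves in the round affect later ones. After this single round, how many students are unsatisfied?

Initially unsatisfied (in order): (3,3), (4,2).
  (3,3): no empty cell satisfies it; stays.
  (4,2): no empty cell satisfies it; stays.
Resulting grid:
@ . . @
@ . @ @
. @ @ @
. @ @ %
@ @ % %
Unsatisfied now: (3,3), (4,2).

2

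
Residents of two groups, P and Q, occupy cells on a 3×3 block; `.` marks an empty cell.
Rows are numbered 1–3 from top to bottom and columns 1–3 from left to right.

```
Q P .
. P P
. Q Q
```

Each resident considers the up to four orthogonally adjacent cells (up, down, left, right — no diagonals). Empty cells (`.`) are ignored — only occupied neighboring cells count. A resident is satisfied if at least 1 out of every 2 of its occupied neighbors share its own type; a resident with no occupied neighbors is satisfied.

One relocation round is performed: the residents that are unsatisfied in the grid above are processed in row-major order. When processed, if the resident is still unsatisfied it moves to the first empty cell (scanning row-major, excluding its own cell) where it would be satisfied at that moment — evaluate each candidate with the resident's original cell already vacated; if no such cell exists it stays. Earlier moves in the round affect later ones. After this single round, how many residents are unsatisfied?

0

Initially unsatisfied (in order): (1,1).
  (1,1) → (3,1).
Resulting grid:
. P .
. P P
Q Q Q
All satisfied now.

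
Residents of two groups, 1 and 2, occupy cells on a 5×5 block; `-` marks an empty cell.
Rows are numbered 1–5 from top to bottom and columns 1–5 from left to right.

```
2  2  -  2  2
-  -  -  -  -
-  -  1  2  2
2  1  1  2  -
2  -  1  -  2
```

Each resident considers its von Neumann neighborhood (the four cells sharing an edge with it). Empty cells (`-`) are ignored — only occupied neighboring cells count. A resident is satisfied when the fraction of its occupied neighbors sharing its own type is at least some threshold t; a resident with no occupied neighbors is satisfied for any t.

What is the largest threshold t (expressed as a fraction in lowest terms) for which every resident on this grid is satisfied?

1/2

Row 1: (1,1)2 1/1 · (1,2)2 1/1 · (1,4)2 1/1 · (1,5)2 1/1
Row 3: (3,3)1 1/2 · (3,4)2 2/3 · (3,5)2 1/1
Row 4: (4,1)2 1/2 · (4,2)1 1/2 · (4,3)1 3/4 · (4,4)2 1/2
Row 5: (5,1)2 1/1 · (5,3)1 1/1 · (5,5)2 — no occupied neighbors
The smallest same-type fraction is 1/2 at (3,3), which reduces to 1/2. Any threshold above that leaves this resident unsatisfied.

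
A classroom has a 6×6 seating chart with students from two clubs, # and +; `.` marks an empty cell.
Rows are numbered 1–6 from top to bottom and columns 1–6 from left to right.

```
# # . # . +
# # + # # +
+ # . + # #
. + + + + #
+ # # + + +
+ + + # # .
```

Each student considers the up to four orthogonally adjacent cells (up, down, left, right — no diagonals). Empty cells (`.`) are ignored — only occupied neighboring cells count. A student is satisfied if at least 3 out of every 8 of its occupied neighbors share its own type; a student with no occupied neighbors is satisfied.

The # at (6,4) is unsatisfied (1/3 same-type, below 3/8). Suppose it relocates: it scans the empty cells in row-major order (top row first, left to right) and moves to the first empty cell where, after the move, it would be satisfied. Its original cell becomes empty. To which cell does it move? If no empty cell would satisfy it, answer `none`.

Vacating (6,4). Empty cells in order:
  (1,3): 2/3 same-type → satisfied — stop here.

(1,3)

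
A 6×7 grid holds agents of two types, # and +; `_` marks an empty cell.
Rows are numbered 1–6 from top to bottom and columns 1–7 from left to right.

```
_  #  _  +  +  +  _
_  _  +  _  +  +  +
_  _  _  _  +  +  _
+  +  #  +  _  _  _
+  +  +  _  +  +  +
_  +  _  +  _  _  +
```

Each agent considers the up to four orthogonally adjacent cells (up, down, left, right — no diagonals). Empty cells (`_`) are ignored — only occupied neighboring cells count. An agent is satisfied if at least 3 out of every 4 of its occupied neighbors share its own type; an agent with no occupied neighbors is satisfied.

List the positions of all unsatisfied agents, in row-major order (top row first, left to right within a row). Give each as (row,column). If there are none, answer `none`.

(1,2)# 0/0 ok
(1,4)+ 1/1 ok
(1,5)+ 3/3 ok
(1,6)+ 2/2 ok
(2,3)+ 0/0 ok
(2,5)+ 3/3 ok
(2,6)+ 4/4 ok
(2,7)+ 1/1 ok
(3,5)+ 2/2 ok
(3,6)+ 2/2 ok
(4,1)+ 2/2 ok
(4,2)+ 2/3 unhappy
(4,3)# 0/3 unhappy
(4,4)+ 0/1 unhappy
(5,1)+ 2/2 ok
(5,2)+ 4/4 ok
(5,3)+ 1/2 unhappy
(5,5)+ 1/1 ok
(5,6)+ 2/2 ok
(5,7)+ 2/2 ok
(6,2)+ 1/1 ok
(6,4)+ 0/0 ok
(6,7)+ 1/1 ok

(4,2), (4,3), (4,4), (5,3)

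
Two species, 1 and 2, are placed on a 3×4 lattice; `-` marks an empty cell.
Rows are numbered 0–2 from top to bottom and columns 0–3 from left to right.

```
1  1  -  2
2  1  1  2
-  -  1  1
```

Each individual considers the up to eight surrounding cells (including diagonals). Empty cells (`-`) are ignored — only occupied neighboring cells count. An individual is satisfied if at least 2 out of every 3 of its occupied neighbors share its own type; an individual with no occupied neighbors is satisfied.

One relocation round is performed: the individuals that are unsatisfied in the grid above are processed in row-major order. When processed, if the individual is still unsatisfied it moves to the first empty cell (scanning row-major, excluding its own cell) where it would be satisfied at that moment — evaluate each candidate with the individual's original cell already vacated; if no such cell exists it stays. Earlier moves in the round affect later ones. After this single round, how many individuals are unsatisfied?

3

Initially unsatisfied (in order): (0,3), (1,0), (1,3).
  (0,3): no empty cell satisfies it; stays.
  (1,0): no empty cell satisfies it; stays.
  (1,3): no empty cell satisfies it; stays.
Resulting grid:
1 1 - 2
2 1 1 2
- - 1 1
Unsatisfied now: (0,3), (1,0), (1,3).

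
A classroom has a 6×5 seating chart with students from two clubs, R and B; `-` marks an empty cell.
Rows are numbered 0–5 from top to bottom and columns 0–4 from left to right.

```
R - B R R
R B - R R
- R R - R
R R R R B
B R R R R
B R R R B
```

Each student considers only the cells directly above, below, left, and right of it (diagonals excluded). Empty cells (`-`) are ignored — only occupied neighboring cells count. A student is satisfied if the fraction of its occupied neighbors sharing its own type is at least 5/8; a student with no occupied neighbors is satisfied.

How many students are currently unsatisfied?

Row 0: (0,0)R 1/1 ✓ · (0,2)B 0/1 ✗ · (0,3)R 2/3 ✓ · (0,4)R 2/2 ✓
Row 1: (1,0)R 1/2 ✗ · (1,1)B 0/2 ✗ · (1,3)R 2/2 ✓ · (1,4)R 3/3 ✓
Row 2: (2,1)R 2/3 ✓ · (2,2)R 2/2 ✓ · (2,4)R 1/2 ✗
Row 3: (3,0)R 1/2 ✗ · (3,1)R 4/4 ✓ · (3,2)R 4/4 ✓ · (3,3)R 2/3 ✓ · (3,4)B 0/3 ✗
Row 4: (4,0)B 1/3 ✗ · (4,1)R 3/4 ✓ · (4,2)R 4/4 ✓ · (4,3)R 4/4 ✓ · (4,4)R 1/3 ✗
Row 5: (5,0)B 1/2 ✗ · (5,1)R 2/3 ✓ · (5,2)R 3/3 ✓ · (5,3)R 2/3 ✓ · (5,4)B 0/2 ✗
Unsatisfied: (0,2), (1,0), (1,1), (2,4), (3,0), (3,4), (4,0), (4,4), (5,0), (5,4) — 10 in total.

10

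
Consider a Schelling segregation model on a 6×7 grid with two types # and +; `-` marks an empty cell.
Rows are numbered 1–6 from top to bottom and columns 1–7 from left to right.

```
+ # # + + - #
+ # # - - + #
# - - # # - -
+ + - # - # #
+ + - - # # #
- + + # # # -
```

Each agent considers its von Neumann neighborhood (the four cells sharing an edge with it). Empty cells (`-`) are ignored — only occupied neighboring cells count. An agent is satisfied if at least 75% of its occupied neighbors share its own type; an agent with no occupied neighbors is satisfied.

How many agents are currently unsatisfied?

12

(1,1)+ 1/2 not
(1,2)# 2/3 not
(1,3)# 2/3 not
(1,4)+ 1/2 not
(1,5)+ 1/1 satisfied
(1,7)# 1/1 satisfied
(2,1)+ 1/3 not
(2,2)# 2/3 not
(2,3)# 2/2 satisfied
(2,6)+ 0/1 not
(2,7)# 1/2 not
(3,1)# 0/2 not
(3,4)# 2/2 satisfied
(3,5)# 1/1 satisfied
(4,1)+ 2/3 not
(4,2)+ 2/2 satisfied
(4,4)# 1/1 satisfied
(4,6)# 2/2 satisfied
(4,7)# 2/2 satisfied
(5,1)+ 2/2 satisfied
(5,2)+ 3/3 satisfied
(5,5)# 2/2 satisfied
(5,6)# 4/4 satisfied
(5,7)# 2/2 satisfied
(6,2)+ 2/2 satisfied
(6,3)+ 1/2 not
(6,4)# 1/2 not
(6,5)# 3/3 satisfied
(6,6)# 2/2 satisfied
Unsatisfied: (1,1), (1,2), (1,3), (1,4), (2,1), (2,2), (2,6), (2,7), (3,1), (4,1), (6,3), (6,4) — 12 in total.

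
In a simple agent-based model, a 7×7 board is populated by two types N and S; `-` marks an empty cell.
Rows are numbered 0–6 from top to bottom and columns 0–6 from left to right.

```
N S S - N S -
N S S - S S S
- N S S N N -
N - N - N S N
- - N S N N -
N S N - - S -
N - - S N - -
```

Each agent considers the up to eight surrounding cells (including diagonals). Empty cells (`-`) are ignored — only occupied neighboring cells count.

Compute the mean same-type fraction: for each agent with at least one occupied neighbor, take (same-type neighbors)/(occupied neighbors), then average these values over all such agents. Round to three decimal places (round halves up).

Row 0: (0,0)N 1/3 · (0,1)S 3/5 · (0,2)S 3/3 · (0,4)N 0/3 · (0,5)S 3/4
Row 1: (1,0)N 2/4 · (1,1)S 4/7 · (1,2)S 5/6 · (1,4)S 3/6 · (1,5)S 3/6 · (1,6)S 2/3
Row 2: (2,1)N 3/6 · (2,2)S 3/5 · (2,3)S 3/6 · (2,4)N 2/6 · (2,5)N 3/7
Row 3: (3,0)N 1/1 · (3,2)N 2/5 · (3,4)N 4/7 · (3,5)S 0/6 · (3,6)N 2/3
Row 4: (4,2)N 2/4 · (4,3)S 0/5 · (4,4)N 2/5 · (4,5)N 3/5
Row 5: (5,0)N 1/2 · (5,1)S 0/4 · (5,2)N 1/4 · (5,5)S 0/3
Row 6: (6,0)N 1/2 · (6,3)S 0/2 · (6,4)N 0/2
Sum over 32 agents: 1/3 + 3/5 + 3/3 + 0/3 + 3/4 + 2/4 + 4/7 + 5/6 + 3/6 + 3/6 + 2/3 + 3/6 + 3/5 + 3/6 + 2/6 + 3/7 + 1/1 + 2/5 + 4/7 + 0/6 + 2/3 + 2/4 + 0/5 + 2/5 + 3/5 + 1/2 + 0/4 + 1/4 + 0/3 + 1/2 + 0/2 + 0/2 = 2941/210; mean = 2941/210 ÷ 32 = 2941/6720 = 0.437648… → 0.438.

0.438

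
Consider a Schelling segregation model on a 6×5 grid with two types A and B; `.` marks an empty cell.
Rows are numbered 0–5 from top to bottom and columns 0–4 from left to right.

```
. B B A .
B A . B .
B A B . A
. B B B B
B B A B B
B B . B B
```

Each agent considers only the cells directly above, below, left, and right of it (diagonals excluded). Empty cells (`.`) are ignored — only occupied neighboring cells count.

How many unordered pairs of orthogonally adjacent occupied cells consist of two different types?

Scan each occupied cell's neighbors to the right and below so each pair is counted once.
Row 0: B(0,1)–B(0,2)= B(0,1)–A(1,1)≠ B(0,2)–A(0,3)≠ A(0,3)–B(1,3)≠  → 3/4 unlike.
Row 1: B(1,0)–A(1,1)≠ B(1,0)–B(2,0)= A(1,1)–A(2,1)=  → 1/3 unlike.
Row 2: B(2,0)–A(2,1)≠ A(2,1)–B(2,2)≠ A(2,1)–B(3,1)≠ B(2,2)–B(3,2)= A(2,4)–B(3,4)≠  → 4/5 unlike.
Row 3: B(3,1)–B(3,2)= B(3,1)–B(4,1)= B(3,2)–B(3,3)= B(3,2)–A(4,2)≠ B(3,3)–B(3,4)= B(3,3)–B(4,3)= B(3,4)–B(4,4)=  → 1/7 unlike.
Row 4: B(4,0)–B(4,1)= B(4,0)–B(5,0)= B(4,1)–A(4,2)≠ B(4,1)–B(5,1)= A(4,2)–B(4,3)≠ B(4,3)–B(4,4)= B(4,3)–B(5,3)= B(4,4)–B(5,4)=  → 2/8 unlike.
Row 5: B(5,0)–B(5,1)= B(5,3)–B(5,4)=  → 0/2 unlike.
Total adjacent occupied pairs: 29; unlike-type pairs: 11.

11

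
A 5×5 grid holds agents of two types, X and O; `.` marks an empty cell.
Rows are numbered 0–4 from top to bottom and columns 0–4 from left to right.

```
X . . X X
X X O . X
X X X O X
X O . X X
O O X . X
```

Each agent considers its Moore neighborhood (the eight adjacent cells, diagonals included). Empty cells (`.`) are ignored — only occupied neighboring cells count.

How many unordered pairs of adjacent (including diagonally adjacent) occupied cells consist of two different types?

Scan each occupied cell's neighbors to the right and below (and the two forward diagonals) so each pair is counted once.
Row 0: X(0,0)–X(1,0)= X(0,0)–X(1,1)= X(0,3)–X(0,4)= X(0,3)–X(1,4)= X(0,3)–O(1,2)≠ X(0,4)–X(1,4)=  → 1/6 unlike.
Row 1: X(1,0)–X(1,1)= X(1,0)–X(2,0)= X(1,0)–X(2,1)= X(1,1)–O(1,2)≠ X(1,1)–X(2,1)= X(1,1)–X(2,2)= X(1,1)–X(2,0)= O(1,2)–X(2,2)≠ O(1,2)–O(2,3)= O(1,2)–X(2,1)≠ X(1,4)–X(2,4)= X(1,4)–O(2,3)≠  → 4/12 unlike.
Row 2: X(2,0)–X(2,1)= X(2,0)–X(3,0)= X(2,0)–O(3,1)≠ X(2,1)–X(2,2)= X(2,1)–O(3,1)≠ X(2,1)–X(3,0)= X(2,2)–O(2,3)≠ X(2,2)–X(3,3)= X(2,2)–O(3,1)≠ O(2,3)–X(2,4)≠ O(2,3)–X(3,3)≠ O(2,3)–X(3,4)≠ X(2,4)–X(3,4)= X(2,4)–X(3,3)=  → 7/14 unlike.
Row 3: X(3,0)–O(3,1)≠ X(3,0)–O(4,0)≠ X(3,0)–O(4,1)≠ O(3,1)–O(4,1)= O(3,1)–X(4,2)≠ O(3,1)–O(4,0)= X(3,3)–X(3,4)= X(3,3)–X(4,4)= X(3,3)–X(4,2)= X(3,4)–X(4,4)=  → 4/10 unlike.
Row 4: O(4,0)–O(4,1)= O(4,1)–X(4,2)≠  → 1/2 unlike.
Total adjacent occupied pairs: 44; unlike-type pairs: 17.

17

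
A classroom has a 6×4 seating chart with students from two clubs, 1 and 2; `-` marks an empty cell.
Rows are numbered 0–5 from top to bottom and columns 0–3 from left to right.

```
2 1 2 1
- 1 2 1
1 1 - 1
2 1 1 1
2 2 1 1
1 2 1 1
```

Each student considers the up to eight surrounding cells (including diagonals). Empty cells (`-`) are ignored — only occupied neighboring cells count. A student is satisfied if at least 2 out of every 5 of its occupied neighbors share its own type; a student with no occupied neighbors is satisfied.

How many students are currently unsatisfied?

7

(0,0)2 0/2 not
(0,1)1 1/4 not
(0,2)2 1/5 not
(0,3)1 1/3 not
(1,1)1 3/6 satisfied
(1,2)2 1/7 not
(1,3)1 2/4 satisfied
(2,0)1 3/4 satisfied
(2,1)1 4/6 satisfied
(2,3)1 3/4 satisfied
(3,0)2 2/5 satisfied
(3,1)1 4/7 satisfied
(3,2)1 6/7 satisfied
(3,3)1 4/4 satisfied
(4,0)2 3/5 satisfied
(4,1)2 3/8 not
(4,2)1 6/8 satisfied
(4,3)1 5/5 satisfied
(5,0)1 0/3 not
(5,1)2 2/5 satisfied
(5,2)1 3/5 satisfied
(5,3)1 3/3 satisfied
Unsatisfied: (0,0), (0,1), (0,2), (0,3), (1,2), (4,1), (5,0) — 7 in total.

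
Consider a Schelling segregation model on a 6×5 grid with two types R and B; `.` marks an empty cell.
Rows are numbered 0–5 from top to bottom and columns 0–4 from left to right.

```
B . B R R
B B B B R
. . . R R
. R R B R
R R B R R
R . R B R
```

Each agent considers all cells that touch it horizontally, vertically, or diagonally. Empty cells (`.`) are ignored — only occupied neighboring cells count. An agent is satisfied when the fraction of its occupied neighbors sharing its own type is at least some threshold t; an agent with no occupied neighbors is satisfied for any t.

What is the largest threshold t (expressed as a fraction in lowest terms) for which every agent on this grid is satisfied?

(0,0)B 2/2
(0,2)B 3/4
(0,3)R 2/5
(0,4)R 2/3
(1,0)B 2/2
(1,1)B 4/4
(1,2)B 3/5
(1,3)B 2/7
(1,4)R 4/5
(2,3)R 4/7
(2,4)R 3/5
(3,1)R 3/4
(3,2)R 4/6
(3,3)B 1/7
(3,4)R 4/5
(4,0)R 3/3
(4,1)R 5/6
(4,2)B 2/7
(4,3)R 5/8
(4,4)R 3/5
(5,0)R 2/2
(5,2)R 2/4
(5,3)B 1/5
(5,4)R 2/3
The smallest same-type fraction is 1/7 at (3,3), which reduces to 1/7. Any threshold above that leaves this agent unsatisfied.

1/7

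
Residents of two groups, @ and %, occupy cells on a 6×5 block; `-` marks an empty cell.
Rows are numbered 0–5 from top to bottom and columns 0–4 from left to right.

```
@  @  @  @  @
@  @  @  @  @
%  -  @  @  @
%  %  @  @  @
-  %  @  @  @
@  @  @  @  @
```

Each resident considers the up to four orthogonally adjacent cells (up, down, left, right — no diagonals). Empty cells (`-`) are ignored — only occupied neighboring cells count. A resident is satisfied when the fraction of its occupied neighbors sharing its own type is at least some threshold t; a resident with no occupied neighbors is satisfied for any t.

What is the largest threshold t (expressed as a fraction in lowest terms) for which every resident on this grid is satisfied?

1/3

Row 0: (0,0)@ 2/2 · (0,1)@ 3/3 · (0,2)@ 3/3 · (0,3)@ 3/3 · (0,4)@ 2/2
Row 1: (1,0)@ 2/3 · (1,1)@ 3/3 · (1,2)@ 4/4 · (1,3)@ 4/4 · (1,4)@ 3/3
Row 2: (2,0)% 1/2 · (2,2)@ 3/3 · (2,3)@ 4/4 · (2,4)@ 3/3
Row 3: (3,0)% 2/2 · (3,1)% 2/3 · (3,2)@ 3/4 · (3,3)@ 4/4 · (3,4)@ 3/3
Row 4: (4,1)% 1/3 · (4,2)@ 3/4 · (4,3)@ 4/4 · (4,4)@ 3/3
Row 5: (5,0)@ 1/1 · (5,1)@ 2/3 · (5,2)@ 3/3 · (5,3)@ 3/3 · (5,4)@ 2/2
The smallest same-type fraction is 1/3 at (4,1), which reduces to 1/3. Any threshold above that leaves this resident unsatisfied.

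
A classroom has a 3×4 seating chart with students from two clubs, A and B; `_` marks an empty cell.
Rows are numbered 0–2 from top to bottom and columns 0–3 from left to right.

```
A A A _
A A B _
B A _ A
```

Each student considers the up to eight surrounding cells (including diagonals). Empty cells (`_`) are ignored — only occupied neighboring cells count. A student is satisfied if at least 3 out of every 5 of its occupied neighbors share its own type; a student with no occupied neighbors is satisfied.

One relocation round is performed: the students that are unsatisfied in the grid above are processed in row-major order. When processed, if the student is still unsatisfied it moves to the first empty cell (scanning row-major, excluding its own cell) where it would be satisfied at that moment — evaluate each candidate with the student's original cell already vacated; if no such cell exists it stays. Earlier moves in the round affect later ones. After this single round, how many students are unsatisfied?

2

Initially unsatisfied (in order): (1,2), (2,0), (2,1), (2,3).
  (1,2): no empty cell satisfies it; stays.
  (2,0): no empty cell satisfies it; stays.
  (2,1) → (1,3).
  (2,3) → (0,3).
Resulting grid:
A A A A
A A B A
B _ _ _
Unsatisfied now: (1,2), (2,0).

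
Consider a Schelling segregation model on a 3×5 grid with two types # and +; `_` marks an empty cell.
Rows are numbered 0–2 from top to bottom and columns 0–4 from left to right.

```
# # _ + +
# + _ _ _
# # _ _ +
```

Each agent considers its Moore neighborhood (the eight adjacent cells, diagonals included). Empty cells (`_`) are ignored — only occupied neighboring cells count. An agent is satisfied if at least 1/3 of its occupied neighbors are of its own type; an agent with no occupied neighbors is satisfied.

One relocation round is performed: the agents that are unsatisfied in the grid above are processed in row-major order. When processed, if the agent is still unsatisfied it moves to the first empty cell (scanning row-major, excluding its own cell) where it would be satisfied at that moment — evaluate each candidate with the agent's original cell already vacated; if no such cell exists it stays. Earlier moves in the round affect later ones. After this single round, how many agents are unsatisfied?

0

Initially unsatisfied (in order): (1,1).
  (1,1) → (0,2).
Resulting grid:
# # + + +
# _ _ _ _
# # _ _ +
All satisfied now.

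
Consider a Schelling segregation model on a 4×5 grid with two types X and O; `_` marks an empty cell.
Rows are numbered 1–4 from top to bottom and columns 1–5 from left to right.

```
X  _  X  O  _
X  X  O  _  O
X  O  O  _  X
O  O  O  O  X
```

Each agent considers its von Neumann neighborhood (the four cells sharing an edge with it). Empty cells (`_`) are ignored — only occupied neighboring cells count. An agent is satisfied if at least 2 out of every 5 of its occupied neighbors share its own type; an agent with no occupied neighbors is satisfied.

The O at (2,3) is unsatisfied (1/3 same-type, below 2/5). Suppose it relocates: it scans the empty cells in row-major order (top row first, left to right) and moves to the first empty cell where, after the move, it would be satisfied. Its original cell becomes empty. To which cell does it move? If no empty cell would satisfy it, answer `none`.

(1,5)

Vacating (2,3). Empty cells in order:
  (1,2): 0/3 same-type → still unsatisfied.
  (1,5): 2/2 same-type → satisfied — stop here.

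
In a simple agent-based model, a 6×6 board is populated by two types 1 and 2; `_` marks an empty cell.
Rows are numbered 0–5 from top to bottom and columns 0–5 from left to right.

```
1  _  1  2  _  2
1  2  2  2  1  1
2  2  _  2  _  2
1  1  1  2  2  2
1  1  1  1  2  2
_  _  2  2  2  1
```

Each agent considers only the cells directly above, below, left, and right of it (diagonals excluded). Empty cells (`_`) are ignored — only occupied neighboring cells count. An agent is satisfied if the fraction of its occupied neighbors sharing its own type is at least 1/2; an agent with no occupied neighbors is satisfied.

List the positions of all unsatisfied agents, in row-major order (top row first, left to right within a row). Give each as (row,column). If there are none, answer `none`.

Row 0: (0,0)1 1/1 ✓ · (0,2)1 0/2 ✗ · (0,3)2 1/2 ✓ · (0,5)2 0/1 ✗
Row 1: (1,0)1 1/3 ✗ · (1,1)2 2/3 ✓ · (1,2)2 2/3 ✓ · (1,3)2 3/4 ✓ · (1,4)1 1/2 ✓ · (1,5)1 1/3 ✗
Row 2: (2,0)2 1/3 ✗ · (2,1)2 2/3 ✓ · (2,3)2 2/2 ✓ · (2,5)2 1/2 ✓
Row 3: (3,0)1 2/3 ✓ · (3,1)1 3/4 ✓ · (3,2)1 2/3 ✓ · (3,3)2 2/4 ✓ · (3,4)2 3/3 ✓ · (3,5)2 3/3 ✓
Row 4: (4,0)1 2/2 ✓ · (4,1)1 3/3 ✓ · (4,2)1 3/4 ✓ · (4,3)1 1/4 ✗ · (4,4)2 3/4 ✓ · (4,5)2 2/3 ✓
Row 5: (5,2)2 1/2 ✓ · (5,3)2 2/3 ✓ · (5,4)2 2/3 ✓ · (5,5)1 0/2 ✗

(0,2), (0,5), (1,0), (1,5), (2,0), (4,3), (5,5)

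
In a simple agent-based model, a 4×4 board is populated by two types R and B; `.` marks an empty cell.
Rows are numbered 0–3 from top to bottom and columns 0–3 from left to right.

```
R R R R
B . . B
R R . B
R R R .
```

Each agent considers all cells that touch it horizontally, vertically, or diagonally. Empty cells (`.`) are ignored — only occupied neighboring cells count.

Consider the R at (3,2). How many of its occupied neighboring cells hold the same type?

2

Occupied neighbors of (3,2): (2,1)=R, (2,3)=B, (3,1)=R.
Same type (R): 2 of 3.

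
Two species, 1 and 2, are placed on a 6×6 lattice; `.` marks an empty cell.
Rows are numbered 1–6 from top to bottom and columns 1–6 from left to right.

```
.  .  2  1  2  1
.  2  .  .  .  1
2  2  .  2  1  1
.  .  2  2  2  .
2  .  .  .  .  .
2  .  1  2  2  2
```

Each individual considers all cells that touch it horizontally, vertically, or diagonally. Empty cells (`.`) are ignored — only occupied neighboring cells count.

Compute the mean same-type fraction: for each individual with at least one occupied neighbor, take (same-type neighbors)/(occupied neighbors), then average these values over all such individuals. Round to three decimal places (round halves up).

0.666

(1,3)2 1/2
(1,4)1 0/2
(1,5)2 0/3
(1,6)1 1/2
(2,2)2 3/3
(2,6)1 3/4
(3,1)2 2/2
(3,2)2 3/3
(3,4)2 3/4
(3,5)1 2/5
(3,6)1 2/3
(4,3)2 3/3
(4,4)2 3/4
(4,5)2 2/4
(5,1)2 1/1
(6,1)2 1/1
(6,3)1 0/1
(6,4)2 1/2
(6,5)2 2/2
(6,6)2 1/1
Sum over 20 individuals: 1/2 + 0/2 + 0/3 + 1/2 + 3/3 + 3/4 + 2/2 + 3/3 + 3/4 + 2/5 + 2/3 + 3/3 + 3/4 + 2/4 + 1/1 + 1/1 + 0/1 + 1/2 + 2/2 + 1/1 = 799/60; mean = 799/60 ÷ 20 = 799/1200 = 0.665833… → 0.666.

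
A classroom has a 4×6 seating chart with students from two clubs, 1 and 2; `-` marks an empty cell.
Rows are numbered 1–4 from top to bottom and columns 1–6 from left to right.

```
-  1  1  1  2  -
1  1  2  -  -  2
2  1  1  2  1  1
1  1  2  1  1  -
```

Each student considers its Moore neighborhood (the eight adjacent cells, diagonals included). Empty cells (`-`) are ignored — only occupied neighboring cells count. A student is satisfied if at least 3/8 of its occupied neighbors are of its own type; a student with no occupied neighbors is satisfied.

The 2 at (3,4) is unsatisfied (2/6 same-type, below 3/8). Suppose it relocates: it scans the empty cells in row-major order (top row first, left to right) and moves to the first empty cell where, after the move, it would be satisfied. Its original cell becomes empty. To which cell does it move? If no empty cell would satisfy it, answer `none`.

(1,6)

Vacating (3,4). Empty cells in order:
  (1,1): 0/3 same-type → still unsatisfied.
  (1,6): 2/2 same-type → satisfied — stop here.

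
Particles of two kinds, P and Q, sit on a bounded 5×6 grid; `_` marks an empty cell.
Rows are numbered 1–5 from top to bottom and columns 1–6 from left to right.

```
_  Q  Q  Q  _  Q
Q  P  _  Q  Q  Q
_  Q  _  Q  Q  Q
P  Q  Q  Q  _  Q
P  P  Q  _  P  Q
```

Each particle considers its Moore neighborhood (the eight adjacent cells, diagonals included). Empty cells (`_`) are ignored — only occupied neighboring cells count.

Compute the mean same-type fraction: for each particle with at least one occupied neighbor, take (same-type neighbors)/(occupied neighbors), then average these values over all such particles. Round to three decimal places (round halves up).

0.712

(1,2)Q 2/3
(1,3)Q 3/4
(1,4)Q 3/3
(1,6)Q 2/2
(2,1)Q 2/3
(2,2)P 0/4
(2,4)Q 5/5
(2,5)Q 7/7
(2,6)Q 4/4
(3,2)Q 3/5
(3,4)Q 5/5
(3,5)Q 7/7
(3,6)Q 4/4
(4,1)P 2/4
(4,2)Q 3/6
(4,3)Q 5/6
(4,4)Q 4/5
(4,6)Q 3/4
(5,1)P 2/3
(5,2)P 2/5
(5,3)Q 3/4
(5,5)P 0/3
(5,6)Q 1/2
Sum over 23 particles: 2/3 + 3/4 + 3/3 + 2/2 + 2/3 + 0/4 + 5/5 + 7/7 + 4/4 + 3/5 + 5/5 + 7/7 + 4/4 + 2/4 + 3/6 + 5/6 + 4/5 + 3/4 + 2/3 + 2/5 + 3/4 + 0/3 + 1/2 = 983/60; mean = 983/60 ÷ 23 = 983/1380 = 0.712318… → 0.712.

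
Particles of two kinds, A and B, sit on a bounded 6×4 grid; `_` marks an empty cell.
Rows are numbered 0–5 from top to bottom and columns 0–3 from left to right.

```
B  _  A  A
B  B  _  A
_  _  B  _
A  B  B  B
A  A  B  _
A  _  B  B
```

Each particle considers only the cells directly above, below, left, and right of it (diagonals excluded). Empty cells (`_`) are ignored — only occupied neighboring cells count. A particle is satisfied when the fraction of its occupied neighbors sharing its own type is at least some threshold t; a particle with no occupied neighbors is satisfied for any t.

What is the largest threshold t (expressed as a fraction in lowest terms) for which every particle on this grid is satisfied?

1/3

Row 0: (0,0)B 1/1 · (0,2)A 1/1 · (0,3)A 2/2
Row 1: (1,0)B 2/2 · (1,1)B 1/1 · (1,3)A 1/1
Row 2: (2,2)B 1/1
Row 3: (3,0)A 1/2 · (3,1)B 1/3 · (3,2)B 4/4 · (3,3)B 1/1
Row 4: (4,0)A 3/3 · (4,1)A 1/3 · (4,2)B 2/3
Row 5: (5,0)A 1/1 · (5,2)B 2/2 · (5,3)B 1/1
The smallest same-type fraction is 1/3 at (3,1), which reduces to 1/3. Any threshold above that leaves this particle unsatisfied.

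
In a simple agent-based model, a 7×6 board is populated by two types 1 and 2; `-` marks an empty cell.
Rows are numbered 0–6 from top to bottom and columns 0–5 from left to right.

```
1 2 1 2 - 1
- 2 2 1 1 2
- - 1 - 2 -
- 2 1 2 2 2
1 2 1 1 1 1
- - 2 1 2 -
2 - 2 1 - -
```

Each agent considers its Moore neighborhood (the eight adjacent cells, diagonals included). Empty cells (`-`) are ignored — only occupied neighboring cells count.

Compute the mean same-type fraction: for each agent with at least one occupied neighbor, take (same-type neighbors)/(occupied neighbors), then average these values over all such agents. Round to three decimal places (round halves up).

Row 0: (0,0)1 0/2 · (0,1)2 2/4 · (0,2)1 1/5 · (0,3)2 1/4 · (0,5)1 1/2
Row 1: (1,1)2 2/5 · (1,2)2 3/6 · (1,3)1 3/6 · (1,4)1 2/5 · (1,5)2 1/3
Row 2: (2,2)1 2/6 · (2,4)2 4/6
Row 3: (3,1)2 1/5 · (3,2)1 3/6 · (3,3)2 2/7 · (3,4)2 3/6 · (3,5)2 2/4
Row 4: (4,0)1 0/2 · (4,1)2 2/5 · (4,2)1 3/7 · (4,3)1 4/8 · (4,4)1 3/7 · (4,5)1 1/4
Row 5: (5,2)2 2/6 · (5,3)1 4/7 · (5,4)2 0/5
Row 6: (6,0)2 — no occupied neighbors · (6,2)2 1/3 · (6,3)1 1/4
Sum over 28 agents: 0/2 + 2/4 + 1/5 + 1/4 + 1/2 + 2/5 + 3/6 + 3/6 + 2/5 + 1/3 + 2/6 + 4/6 + 1/5 + 3/6 + 2/7 + 3/6 + 2/4 + 0/2 + 2/5 + 3/7 + 4/8 + 3/7 + 1/4 + 2/6 + 4/7 + 0/5 + 1/3 + 1/4 = 1409/140; mean = 1409/140 ÷ 28 = 1409/3920 = 0.359438… → 0.359.

0.359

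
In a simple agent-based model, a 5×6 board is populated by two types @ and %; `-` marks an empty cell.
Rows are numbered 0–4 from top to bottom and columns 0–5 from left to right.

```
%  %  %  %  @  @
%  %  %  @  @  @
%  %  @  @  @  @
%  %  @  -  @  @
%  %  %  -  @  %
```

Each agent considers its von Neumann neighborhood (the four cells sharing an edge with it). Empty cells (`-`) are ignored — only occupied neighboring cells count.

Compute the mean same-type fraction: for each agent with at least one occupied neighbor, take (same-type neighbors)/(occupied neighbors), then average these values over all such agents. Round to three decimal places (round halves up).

0.786

(0,0)% 2/2
(0,1)% 3/3
(0,2)% 3/3
(0,3)% 1/3
(0,4)@ 2/3
(0,5)@ 2/2
(1,0)% 3/3
(1,1)% 4/4
(1,2)% 2/4
(1,3)@ 2/4
(1,4)@ 4/4
(1,5)@ 3/3
(2,0)% 3/3
(2,1)% 3/4
(2,2)@ 2/4
(2,3)@ 3/3
(2,4)@ 4/4
(2,5)@ 3/3
(3,0)% 3/3
(3,1)% 3/4
(3,2)@ 1/3
(3,4)@ 3/3
(3,5)@ 2/3
(4,0)% 2/2
(4,1)% 3/3
(4,2)% 1/2
(4,4)@ 1/2
(4,5)% 0/2
Sum over 28 agents: 2/2 + 3/3 + 3/3 + 1/3 + 2/3 + 2/2 + 3/3 + 4/4 + 2/4 + 2/4 + 4/4 + 3/3 + 3/3 + 3/4 + 2/4 + 3/3 + 4/4 + 3/3 + 3/3 + 3/4 + 1/3 + 3/3 + 2/3 + 2/2 + 3/3 + 1/2 + 1/2 + 0/2 = 22; mean = 22 ÷ 28 = 11/14 = 0.785714… → 0.786.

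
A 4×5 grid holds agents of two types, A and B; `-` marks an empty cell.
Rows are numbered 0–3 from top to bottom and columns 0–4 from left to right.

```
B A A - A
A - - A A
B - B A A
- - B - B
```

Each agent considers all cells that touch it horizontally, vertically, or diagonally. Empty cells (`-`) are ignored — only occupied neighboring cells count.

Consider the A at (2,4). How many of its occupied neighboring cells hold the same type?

Occupied neighbors of (2,4): (1,3)=A, (1,4)=A, (2,3)=A, (3,4)=B.
Same type (A): 3 of 4.

3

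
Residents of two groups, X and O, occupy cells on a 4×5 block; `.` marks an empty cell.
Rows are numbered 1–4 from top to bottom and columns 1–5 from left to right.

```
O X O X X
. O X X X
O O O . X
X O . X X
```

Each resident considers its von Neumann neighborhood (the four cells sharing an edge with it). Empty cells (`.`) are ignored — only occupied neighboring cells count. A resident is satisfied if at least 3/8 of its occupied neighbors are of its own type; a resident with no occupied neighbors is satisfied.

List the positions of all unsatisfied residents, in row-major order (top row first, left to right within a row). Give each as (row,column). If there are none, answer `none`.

Row 1: (1,1)O 0/1 unhappy · (1,2)X 0/3 unhappy · (1,3)O 0/3 unhappy · (1,4)X 2/3 ok · (1,5)X 2/2 ok
Row 2: (2,2)O 1/3 unhappy · (2,3)X 1/4 unhappy · (2,4)X 3/3 ok · (2,5)X 3/3 ok
Row 3: (3,1)O 1/2 ok · (3,2)O 4/4 ok · (3,3)O 1/2 ok · (3,5)X 2/2 ok
Row 4: (4,1)X 0/2 unhappy · (4,2)O 1/2 ok · (4,4)X 1/1 ok · (4,5)X 2/2 ok

(1,1), (1,2), (1,3), (2,2), (2,3), (4,1)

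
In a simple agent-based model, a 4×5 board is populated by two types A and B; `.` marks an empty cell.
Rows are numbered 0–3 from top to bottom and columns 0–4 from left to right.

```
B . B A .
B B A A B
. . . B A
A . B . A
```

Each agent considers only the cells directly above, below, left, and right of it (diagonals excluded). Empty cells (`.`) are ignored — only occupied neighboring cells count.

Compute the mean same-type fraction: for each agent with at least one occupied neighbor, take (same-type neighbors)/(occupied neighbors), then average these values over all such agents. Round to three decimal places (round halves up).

Row 0: (0,0)B 1/1 · (0,2)B 0/2 · (0,3)A 1/2
Row 1: (1,0)B 2/2 · (1,1)B 1/2 · (1,2)A 1/3 · (1,3)A 2/4 · (1,4)B 0/2
Row 2: (2,3)B 0/2 · (2,4)A 1/3
Row 3: (3,0)A — no occupied neighbors · (3,2)B — no occupied neighbors · (3,4)A 1/1
Sum over 11 agents: 1/1 + 0/2 + 1/2 + 2/2 + 1/2 + 1/3 + 2/4 + 0/2 + 0/2 + 1/3 + 1/1 = 31/6; mean = 31/6 ÷ 11 = 31/66 = 0.469696… → 0.470.

0.470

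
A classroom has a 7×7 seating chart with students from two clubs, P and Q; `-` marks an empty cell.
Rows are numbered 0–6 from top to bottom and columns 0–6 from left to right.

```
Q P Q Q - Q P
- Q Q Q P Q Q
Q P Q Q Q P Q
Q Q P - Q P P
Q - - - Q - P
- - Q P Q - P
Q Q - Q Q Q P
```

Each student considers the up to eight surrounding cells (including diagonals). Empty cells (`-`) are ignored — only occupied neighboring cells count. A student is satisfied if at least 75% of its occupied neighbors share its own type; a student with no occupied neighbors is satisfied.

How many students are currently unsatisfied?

Row 0: (0,0)Q 1/2 unhappy · (0,1)P 0/4 unhappy · (0,2)Q 4/5 ok · (0,3)Q 3/4 ok · (0,5)Q 2/4 unhappy · (0,6)P 0/3 unhappy
Row 1: (1,1)Q 5/7 unhappy · (1,2)Q 6/8 ok · (1,3)Q 6/7 ok · (1,4)P 1/7 unhappy · (1,5)Q 4/7 unhappy · (1,6)Q 3/5 unhappy
Row 2: (2,0)Q 3/4 ok · (2,1)P 1/7 unhappy · (2,2)Q 5/7 unhappy · (2,3)Q 5/7 unhappy · (2,4)Q 4/7 unhappy · (2,5)P 3/8 unhappy · (2,6)Q 2/5 unhappy
Row 3: (3,0)Q 3/4 ok · (3,1)Q 4/6 unhappy · (3,2)P 1/4 unhappy · (3,4)Q 3/5 unhappy · (3,5)P 3/7 unhappy · (3,6)P 3/4 ok
Row 4: (4,0)Q 2/2 ok · (4,4)Q 2/4 unhappy · (4,6)P 3/3 ok
Row 5: (5,2)Q 2/3 unhappy · (5,3)P 0/5 unhappy · (5,4)Q 4/5 ok · (5,6)P 2/3 unhappy
Row 6: (6,0)Q 1/1 ok · (6,1)Q 2/2 ok · (6,3)Q 3/4 ok · (6,4)Q 3/4 ok · (6,5)Q 2/4 unhappy · (6,6)P 1/2 unhappy
Unsatisfied: (0,0), (0,1), (0,5), (0,6), (1,1), (1,4), (1,5), (1,6), (2,1), (2,2), (2,3), (2,4), (2,5), (2,6), (3,1), (3,2), (3,4), (3,5), (4,4), (5,2), (5,3), (5,6), (6,5), (6,6) — 24 in total.

24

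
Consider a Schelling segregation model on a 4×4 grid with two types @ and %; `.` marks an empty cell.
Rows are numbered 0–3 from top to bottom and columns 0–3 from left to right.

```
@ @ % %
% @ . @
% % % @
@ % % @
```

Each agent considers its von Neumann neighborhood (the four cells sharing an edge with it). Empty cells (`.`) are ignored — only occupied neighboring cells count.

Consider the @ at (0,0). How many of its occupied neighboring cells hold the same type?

Occupied neighbors of (0,0): (1,0)=%, (0,1)=@.
Same type (@): 1 of 2.

1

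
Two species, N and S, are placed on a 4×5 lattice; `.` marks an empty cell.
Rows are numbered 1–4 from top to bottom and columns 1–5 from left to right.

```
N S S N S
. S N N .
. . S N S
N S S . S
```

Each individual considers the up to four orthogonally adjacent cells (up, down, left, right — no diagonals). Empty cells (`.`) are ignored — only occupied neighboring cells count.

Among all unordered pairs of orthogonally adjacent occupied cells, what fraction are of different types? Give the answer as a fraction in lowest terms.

9/17

Scan each occupied cell's neighbors to the right and below so each pair is counted once.
Row 1: N(1,1)–S(1,2)≠ S(1,2)–S(1,3)= S(1,2)–S(2,2)= S(1,3)–N(1,4)≠ S(1,3)–N(2,3)≠ N(1,4)–S(1,5)≠ N(1,4)–N(2,4)=  → 4/7 unlike.
Row 2: S(2,2)–N(2,3)≠ N(2,3)–N(2,4)= N(2,3)–S(3,3)≠ N(2,4)–N(3,4)=  → 2/4 unlike.
Row 3: S(3,3)–N(3,4)≠ S(3,3)–S(4,3)= N(3,4)–S(3,5)≠ S(3,5)–S(4,5)=  → 2/4 unlike.
Row 4: N(4,1)–S(4,2)≠ S(4,2)–S(4,3)=  → 1/2 unlike.
Total adjacent occupied pairs: 17; unlike-type pairs: 9.
9/17 is already in lowest terms.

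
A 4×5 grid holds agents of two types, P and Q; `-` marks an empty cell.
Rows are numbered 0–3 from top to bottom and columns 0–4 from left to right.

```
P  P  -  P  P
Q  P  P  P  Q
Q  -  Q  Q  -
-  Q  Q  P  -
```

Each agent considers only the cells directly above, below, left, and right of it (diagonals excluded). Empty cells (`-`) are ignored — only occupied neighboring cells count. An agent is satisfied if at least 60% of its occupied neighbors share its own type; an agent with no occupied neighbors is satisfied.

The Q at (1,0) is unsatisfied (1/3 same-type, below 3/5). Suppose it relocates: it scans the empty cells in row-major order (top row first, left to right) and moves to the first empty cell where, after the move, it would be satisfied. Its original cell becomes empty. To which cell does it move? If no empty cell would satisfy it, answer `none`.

(2,1)

Vacating (1,0). Empty cells in order:
  (0,2): 0/3 same-type → still unsatisfied.
  (2,1): 3/4 same-type → satisfied — stop here.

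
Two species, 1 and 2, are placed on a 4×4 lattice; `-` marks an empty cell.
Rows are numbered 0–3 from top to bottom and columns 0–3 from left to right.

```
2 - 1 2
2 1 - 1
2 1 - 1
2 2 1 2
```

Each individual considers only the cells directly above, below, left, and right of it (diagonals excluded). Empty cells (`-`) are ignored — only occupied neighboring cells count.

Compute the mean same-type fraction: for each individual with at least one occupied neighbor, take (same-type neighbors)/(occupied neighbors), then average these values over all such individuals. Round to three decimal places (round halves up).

Row 0: (0,0)2 1/1 · (0,2)1 0/1 · (0,3)2 0/2
Row 1: (1,0)2 2/3 · (1,1)1 1/2 · (1,3)1 1/2
Row 2: (2,0)2 2/3 · (2,1)1 1/3 · (2,3)1 1/2
Row 3: (3,0)2 2/2 · (3,1)2 1/3 · (3,2)1 0/2 · (3,3)2 0/2
Sum over 13 individuals: 1/1 + 0/1 + 0/2 + 2/3 + 1/2 + 1/2 + 2/3 + 1/3 + 1/2 + 2/2 + 1/3 + 0/2 + 0/2 = 11/2; mean = 11/2 ÷ 13 = 11/26 = 0.423076… → 0.423.

0.423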